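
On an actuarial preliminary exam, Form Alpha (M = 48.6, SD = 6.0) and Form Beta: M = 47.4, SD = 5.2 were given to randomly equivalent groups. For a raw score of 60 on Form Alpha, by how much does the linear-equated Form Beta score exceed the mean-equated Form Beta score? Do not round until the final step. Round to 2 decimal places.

-1.52

Mean-equated: 60 + (47.4 − 48.6) = 58.80
Linear-equated: (5.2/6.0)(60 − 48.6) + 47.4 = 57.280
Difference = 57.280 − 58.80 = -1.52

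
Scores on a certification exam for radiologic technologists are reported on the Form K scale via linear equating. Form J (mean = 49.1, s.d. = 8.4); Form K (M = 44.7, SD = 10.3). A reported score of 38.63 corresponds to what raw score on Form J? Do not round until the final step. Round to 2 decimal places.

44.15

Invert y = (SD_Y/SD_X)(x − M_X) + M_Y:
x = (SD_X/SD_Y)(y − M_Y) + M_X = (8.4/10.3)(38.63 − 44.7) + 49.1
x = 0.815534 × -6.070 + 49.1 = 44.15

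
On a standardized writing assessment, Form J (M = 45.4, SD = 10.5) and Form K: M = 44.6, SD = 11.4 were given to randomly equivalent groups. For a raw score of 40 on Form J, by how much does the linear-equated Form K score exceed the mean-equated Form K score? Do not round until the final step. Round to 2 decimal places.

Mean-equated: 40 + (44.6 − 45.4) = 39.20
Linear-equated: (11.4/10.5)(40 − 45.4) + 44.6 = 38.737
Difference = 38.737 − 39.20 = -0.46

-0.46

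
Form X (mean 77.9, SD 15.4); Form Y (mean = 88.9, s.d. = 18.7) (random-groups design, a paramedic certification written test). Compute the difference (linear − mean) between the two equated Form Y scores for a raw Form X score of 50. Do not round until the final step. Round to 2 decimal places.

Mean-equated: 50 + (88.9 − 77.9) = 61.00
Linear-equated: (18.7/15.4)(50 − 77.9) + 88.9 = 55.021
Difference = 55.021 − 61.00 = -5.98

-5.98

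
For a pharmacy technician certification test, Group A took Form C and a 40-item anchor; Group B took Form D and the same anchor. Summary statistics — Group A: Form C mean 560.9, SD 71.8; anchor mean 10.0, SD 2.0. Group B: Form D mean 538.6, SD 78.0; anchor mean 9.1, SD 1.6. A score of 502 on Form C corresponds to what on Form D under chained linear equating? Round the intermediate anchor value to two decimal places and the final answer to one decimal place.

502.5

Form C → anchor (Group A): v = (2.0/71.8)(502 − 560.9) + 10.0 = 8.36
anchor → Form D (Group B): y = (78.0/1.6)(8.36 − 9.1) + 538.6 = 502.5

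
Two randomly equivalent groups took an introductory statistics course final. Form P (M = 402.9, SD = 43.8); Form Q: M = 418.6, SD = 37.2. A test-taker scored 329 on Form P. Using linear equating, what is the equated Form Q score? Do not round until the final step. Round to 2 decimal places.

Linear equating: y = (SD_Y/SD_X)(x − M_X) + M_Y
y = (37.2/43.8)(329 − 402.9) + 418.6
y = 0.849315 × -73.9 + 418.6 = -62.7644 + 418.6 = 355.84

355.84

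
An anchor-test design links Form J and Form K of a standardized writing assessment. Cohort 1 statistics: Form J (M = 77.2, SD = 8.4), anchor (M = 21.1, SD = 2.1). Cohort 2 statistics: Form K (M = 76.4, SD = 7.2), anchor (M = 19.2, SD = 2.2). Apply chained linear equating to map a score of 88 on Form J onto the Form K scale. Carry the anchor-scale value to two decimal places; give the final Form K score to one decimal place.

Form J → anchor (Cohort 1): v = (2.1/8.4)(88 − 77.2) + 21.1 = 23.80
anchor → Form K (Cohort 2): y = (7.2/2.2)(23.80 − 19.2) + 76.4 = 91.5

91.5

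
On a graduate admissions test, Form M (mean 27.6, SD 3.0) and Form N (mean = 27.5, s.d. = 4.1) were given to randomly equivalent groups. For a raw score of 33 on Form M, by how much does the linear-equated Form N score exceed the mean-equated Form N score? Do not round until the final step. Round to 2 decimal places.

1.98

Mean-equated: 33 + (27.5 − 27.6) = 32.90
Linear-equated: (4.1/3.0)(33 − 27.6) + 27.5 = 34.880
Difference = 34.880 − 32.90 = 1.98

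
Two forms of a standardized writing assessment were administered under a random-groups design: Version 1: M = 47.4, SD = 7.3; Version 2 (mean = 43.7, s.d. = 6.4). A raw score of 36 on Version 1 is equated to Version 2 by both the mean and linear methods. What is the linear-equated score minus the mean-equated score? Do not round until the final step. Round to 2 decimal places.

Mean-equated: 36 + (43.7 − 47.4) = 32.30
Linear-equated: (6.4/7.3)(36 − 47.4) + 43.7 = 33.705
Difference = 33.705 − 32.30 = 1.41

1.41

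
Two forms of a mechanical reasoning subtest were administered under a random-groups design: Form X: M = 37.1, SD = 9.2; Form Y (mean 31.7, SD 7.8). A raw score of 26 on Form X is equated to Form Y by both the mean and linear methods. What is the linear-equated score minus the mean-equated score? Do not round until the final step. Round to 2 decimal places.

1.69

Mean-equated: 26 + (31.7 − 37.1) = 20.60
Linear-equated: (7.8/9.2)(26 − 37.1) + 31.7 = 22.289
Difference = 22.289 − 20.60 = 1.69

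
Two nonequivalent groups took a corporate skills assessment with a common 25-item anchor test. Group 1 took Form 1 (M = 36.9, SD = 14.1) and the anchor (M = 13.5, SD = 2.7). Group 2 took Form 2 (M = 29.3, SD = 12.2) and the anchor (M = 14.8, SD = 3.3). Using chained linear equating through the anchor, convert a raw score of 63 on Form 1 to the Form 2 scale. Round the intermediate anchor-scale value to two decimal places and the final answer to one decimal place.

43.0

Form 1 → anchor (Group 1): v = (2.7/14.1)(63 − 36.9) + 13.5 = 18.50
anchor → Form 2 (Group 2): y = (12.2/3.3)(18.50 − 14.8) + 29.3 = 43.0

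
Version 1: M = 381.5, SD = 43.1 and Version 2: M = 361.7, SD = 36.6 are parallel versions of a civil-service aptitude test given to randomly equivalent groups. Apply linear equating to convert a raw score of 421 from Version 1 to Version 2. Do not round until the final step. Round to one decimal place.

395.2

Linear equating: y = (SD_Y/SD_X)(x − M_X) + M_Y
y = (36.6/43.1)(421 − 381.5) + 361.7
y = 0.849188 × 39.5 + 361.7 = 33.5429 + 361.7 = 395.2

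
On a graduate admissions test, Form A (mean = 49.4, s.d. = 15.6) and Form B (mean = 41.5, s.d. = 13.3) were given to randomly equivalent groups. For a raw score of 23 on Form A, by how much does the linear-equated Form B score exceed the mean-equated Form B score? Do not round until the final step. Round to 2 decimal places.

3.89

Mean-equated: 23 + (41.5 − 49.4) = 15.10
Linear-equated: (13.3/15.6)(23 − 49.4) + 41.5 = 18.992
Difference = 18.992 − 15.10 = 3.89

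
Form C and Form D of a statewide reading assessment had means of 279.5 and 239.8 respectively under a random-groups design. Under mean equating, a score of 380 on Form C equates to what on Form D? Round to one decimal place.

Mean equating: y = x + (M_Y − M_X) = 380 + (239.8 − 279.5) = 340.3

340.3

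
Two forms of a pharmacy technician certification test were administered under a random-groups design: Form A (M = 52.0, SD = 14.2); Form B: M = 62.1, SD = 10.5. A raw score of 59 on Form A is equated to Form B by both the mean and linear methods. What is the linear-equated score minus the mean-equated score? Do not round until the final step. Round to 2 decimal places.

-1.82

Mean-equated: 59 + (62.1 − 52.0) = 69.10
Linear-equated: (10.5/14.2)(59 − 52.0) + 62.1 = 67.276
Difference = 67.276 − 69.10 = -1.82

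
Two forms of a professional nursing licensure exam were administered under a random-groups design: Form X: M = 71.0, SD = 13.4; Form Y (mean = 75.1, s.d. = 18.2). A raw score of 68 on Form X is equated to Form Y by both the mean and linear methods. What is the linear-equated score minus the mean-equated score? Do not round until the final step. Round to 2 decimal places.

-1.07

Mean-equated: 68 + (75.1 − 71.0) = 72.10
Linear-equated: (18.2/13.4)(68 − 71.0) + 75.1 = 71.025
Difference = 71.025 − 72.10 = -1.07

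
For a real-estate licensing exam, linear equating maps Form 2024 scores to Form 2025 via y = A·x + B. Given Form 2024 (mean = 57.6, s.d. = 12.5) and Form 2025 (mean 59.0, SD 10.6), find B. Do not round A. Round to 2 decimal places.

10.16

A = SD_Y / SD_X = 10.6 / 12.5 = 0.848000
B = M_Y − A·M_X = 59.0 − 0.848000 × 57.6 = 10.16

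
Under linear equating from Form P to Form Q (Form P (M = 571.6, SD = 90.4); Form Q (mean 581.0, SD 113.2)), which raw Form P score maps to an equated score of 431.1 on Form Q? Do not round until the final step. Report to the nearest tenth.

Invert y = (SD_Y/SD_X)(x − M_X) + M_Y:
x = (SD_X/SD_Y)(y − M_Y) + M_X = (90.4/113.2)(431.1 − 581.0) + 571.6
x = 0.798587 × -149.900 + 571.6 = 451.9

451.9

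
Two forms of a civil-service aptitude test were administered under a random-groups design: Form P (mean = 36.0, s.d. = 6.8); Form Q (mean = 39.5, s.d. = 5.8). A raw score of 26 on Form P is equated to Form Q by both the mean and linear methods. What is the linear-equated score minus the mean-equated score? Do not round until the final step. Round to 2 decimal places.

Mean-equated: 26 + (39.5 − 36.0) = 29.50
Linear-equated: (5.8/6.8)(26 − 36.0) + 39.5 = 30.971
Difference = 30.971 − 29.50 = 1.47

1.47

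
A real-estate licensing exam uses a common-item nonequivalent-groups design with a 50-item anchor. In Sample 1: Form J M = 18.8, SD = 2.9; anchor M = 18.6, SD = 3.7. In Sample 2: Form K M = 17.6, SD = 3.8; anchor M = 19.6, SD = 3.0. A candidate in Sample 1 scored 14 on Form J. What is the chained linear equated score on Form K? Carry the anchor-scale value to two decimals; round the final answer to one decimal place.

Form J → anchor (Sample 1): v = (3.7/2.9)(14 − 18.8) + 18.6 = 12.48
anchor → Form K (Sample 2): y = (3.8/3.0)(12.48 − 19.6) + 17.6 = 8.6

8.6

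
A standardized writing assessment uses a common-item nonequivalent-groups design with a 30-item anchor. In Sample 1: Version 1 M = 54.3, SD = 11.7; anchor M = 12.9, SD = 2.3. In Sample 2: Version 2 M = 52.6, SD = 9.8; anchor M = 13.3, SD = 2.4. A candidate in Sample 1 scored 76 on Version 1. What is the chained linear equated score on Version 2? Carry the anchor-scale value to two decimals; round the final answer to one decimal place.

Version 1 → anchor (Sample 1): v = (2.3/11.7)(76 − 54.3) + 12.9 = 17.17
anchor → Version 2 (Sample 2): y = (9.8/2.4)(17.17 − 13.3) + 52.6 = 68.4

68.4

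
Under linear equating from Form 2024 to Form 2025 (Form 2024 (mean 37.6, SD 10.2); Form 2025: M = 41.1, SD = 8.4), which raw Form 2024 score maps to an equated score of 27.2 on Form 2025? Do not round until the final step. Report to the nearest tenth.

Invert y = (SD_Y/SD_X)(x − M_X) + M_Y:
x = (SD_X/SD_Y)(y − M_Y) + M_X = (10.2/8.4)(27.2 − 41.1) + 37.6
x = 1.214286 × -13.900 + 37.6 = 20.7

20.7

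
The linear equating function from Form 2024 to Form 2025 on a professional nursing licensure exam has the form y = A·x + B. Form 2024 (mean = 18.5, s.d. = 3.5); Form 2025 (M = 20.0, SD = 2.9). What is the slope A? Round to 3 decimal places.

A = SD_Y / SD_X = 2.9 / 3.5 = 0.829

0.829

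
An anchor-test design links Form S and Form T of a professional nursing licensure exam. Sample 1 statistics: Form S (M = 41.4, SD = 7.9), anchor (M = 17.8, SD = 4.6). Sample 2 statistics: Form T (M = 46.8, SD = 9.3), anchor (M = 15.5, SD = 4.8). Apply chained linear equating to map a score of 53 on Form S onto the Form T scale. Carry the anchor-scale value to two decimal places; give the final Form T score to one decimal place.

64.3

Form S → anchor (Sample 1): v = (4.6/7.9)(53 − 41.4) + 17.8 = 24.55
anchor → Form T (Sample 2): y = (9.3/4.8)(24.55 − 15.5) + 46.8 = 64.3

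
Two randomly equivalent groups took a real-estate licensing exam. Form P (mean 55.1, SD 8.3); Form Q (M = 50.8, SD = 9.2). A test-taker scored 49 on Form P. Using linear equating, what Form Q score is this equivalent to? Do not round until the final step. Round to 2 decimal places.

Linear equating: y = (SD_Y/SD_X)(x − M_X) + M_Y
y = (9.2/8.3)(49 − 55.1) + 50.8
y = 1.108434 × -6.1 + 50.8 = -6.7614 + 50.8 = 44.04

44.04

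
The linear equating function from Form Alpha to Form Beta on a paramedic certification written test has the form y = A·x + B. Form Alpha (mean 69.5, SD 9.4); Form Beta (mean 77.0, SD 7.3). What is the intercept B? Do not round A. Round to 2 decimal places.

23.03

A = SD_Y / SD_X = 7.3 / 9.4 = 0.776596
B = M_Y − A·M_X = 77.0 − 0.776596 × 69.5 = 23.03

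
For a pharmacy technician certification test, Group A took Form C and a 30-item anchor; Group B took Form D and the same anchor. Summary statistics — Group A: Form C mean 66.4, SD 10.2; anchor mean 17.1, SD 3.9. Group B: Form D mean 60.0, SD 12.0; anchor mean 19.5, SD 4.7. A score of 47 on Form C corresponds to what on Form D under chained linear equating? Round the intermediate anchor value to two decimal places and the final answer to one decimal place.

34.9

Form C → anchor (Group A): v = (3.9/10.2)(47 − 66.4) + 17.1 = 9.68
anchor → Form D (Group B): y = (12.0/4.7)(9.68 − 19.5) + 60.0 = 34.9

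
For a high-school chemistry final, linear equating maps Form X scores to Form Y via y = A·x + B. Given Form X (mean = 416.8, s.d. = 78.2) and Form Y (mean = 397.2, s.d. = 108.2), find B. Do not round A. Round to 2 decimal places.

A = SD_Y / SD_X = 108.2 / 78.2 = 1.383632
B = M_Y − A·M_X = 397.2 − 1.383632 × 416.8 = -179.50

-179.50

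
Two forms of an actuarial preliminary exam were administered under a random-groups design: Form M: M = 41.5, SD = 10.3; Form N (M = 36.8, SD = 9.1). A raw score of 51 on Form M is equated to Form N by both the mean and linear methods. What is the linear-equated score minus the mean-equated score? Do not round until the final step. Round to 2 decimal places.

Mean-equated: 51 + (36.8 − 41.5) = 46.30
Linear-equated: (9.1/10.3)(51 − 41.5) + 36.8 = 45.193
Difference = 45.193 − 46.30 = -1.11

-1.11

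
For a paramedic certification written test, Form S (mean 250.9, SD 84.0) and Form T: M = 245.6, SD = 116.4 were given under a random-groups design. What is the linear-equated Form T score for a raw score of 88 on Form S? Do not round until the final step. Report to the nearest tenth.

19.9

Linear equating: y = (SD_Y/SD_X)(x − M_X) + M_Y
y = (116.4/84.0)(88 − 250.9) + 245.6
y = 1.385714 × -162.9 + 245.6 = -225.7329 + 245.6 = 19.9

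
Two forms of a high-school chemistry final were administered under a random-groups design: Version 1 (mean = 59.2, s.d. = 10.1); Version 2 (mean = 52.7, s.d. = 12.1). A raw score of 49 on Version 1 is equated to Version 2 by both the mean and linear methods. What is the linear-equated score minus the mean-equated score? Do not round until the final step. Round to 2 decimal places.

-2.02

Mean-equated: 49 + (52.7 − 59.2) = 42.50
Linear-equated: (12.1/10.1)(49 − 59.2) + 52.7 = 40.480
Difference = 40.480 − 42.50 = -2.02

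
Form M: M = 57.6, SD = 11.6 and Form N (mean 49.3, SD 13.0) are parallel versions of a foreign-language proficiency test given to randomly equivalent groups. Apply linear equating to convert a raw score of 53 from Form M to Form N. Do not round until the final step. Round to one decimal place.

Linear equating: y = (SD_Y/SD_X)(x − M_X) + M_Y
y = (13.0/11.6)(53 − 57.6) + 49.3
y = 1.120690 × -4.6 + 49.3 = -5.1552 + 49.3 = 44.1

44.1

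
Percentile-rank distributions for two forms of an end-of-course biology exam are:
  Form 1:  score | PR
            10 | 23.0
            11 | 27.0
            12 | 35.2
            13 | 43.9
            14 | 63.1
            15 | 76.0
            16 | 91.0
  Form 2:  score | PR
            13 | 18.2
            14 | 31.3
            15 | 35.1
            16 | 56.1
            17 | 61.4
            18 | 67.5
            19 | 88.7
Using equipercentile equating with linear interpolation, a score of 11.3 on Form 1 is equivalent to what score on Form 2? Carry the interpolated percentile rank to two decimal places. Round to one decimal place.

13.9

PR of 11.3 on Form 1: 27.0 + (11.3 − 11)/(12 − 11) × (35.2 − 27.0) = 29.46
On Form 2, PR 29.46 falls between score 13 (PR 18.2) and 14 (PR 31.3).
Interpolate: 13 + (29.46 − 18.2)/(31.3 − 18.2) × (14 − 13) = 13.9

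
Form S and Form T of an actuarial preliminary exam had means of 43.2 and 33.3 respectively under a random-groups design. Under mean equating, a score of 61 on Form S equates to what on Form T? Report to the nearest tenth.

51.1

Mean equating: y = x + (M_Y − M_X) = 61 + (33.3 − 43.2) = 51.1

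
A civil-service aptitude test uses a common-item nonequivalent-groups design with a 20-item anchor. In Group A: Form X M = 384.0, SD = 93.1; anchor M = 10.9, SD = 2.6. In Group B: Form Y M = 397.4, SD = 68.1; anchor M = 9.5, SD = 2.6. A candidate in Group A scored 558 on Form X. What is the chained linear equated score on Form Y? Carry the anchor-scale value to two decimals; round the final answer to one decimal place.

Form X → anchor (Group A): v = (2.6/93.1)(558 − 384.0) + 10.9 = 15.76
anchor → Form Y (Group B): y = (68.1/2.6)(15.76 − 9.5) + 397.4 = 561.4

561.4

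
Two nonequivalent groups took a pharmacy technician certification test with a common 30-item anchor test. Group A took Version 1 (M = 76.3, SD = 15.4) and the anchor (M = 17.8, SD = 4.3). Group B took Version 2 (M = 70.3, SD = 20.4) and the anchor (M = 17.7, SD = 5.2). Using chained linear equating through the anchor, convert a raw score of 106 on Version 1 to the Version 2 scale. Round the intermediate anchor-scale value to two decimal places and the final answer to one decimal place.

103.2

Version 1 → anchor (Group A): v = (4.3/15.4)(106 − 76.3) + 17.8 = 26.09
anchor → Version 2 (Group B): y = (20.4/5.2)(26.09 − 17.7) + 70.3 = 103.2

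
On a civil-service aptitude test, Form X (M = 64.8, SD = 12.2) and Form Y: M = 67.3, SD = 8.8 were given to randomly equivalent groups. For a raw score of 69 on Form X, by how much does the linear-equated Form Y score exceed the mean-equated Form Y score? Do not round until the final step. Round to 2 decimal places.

Mean-equated: 69 + (67.3 − 64.8) = 71.50
Linear-equated: (8.8/12.2)(69 − 64.8) + 67.3 = 70.330
Difference = 70.330 − 71.50 = -1.17

-1.17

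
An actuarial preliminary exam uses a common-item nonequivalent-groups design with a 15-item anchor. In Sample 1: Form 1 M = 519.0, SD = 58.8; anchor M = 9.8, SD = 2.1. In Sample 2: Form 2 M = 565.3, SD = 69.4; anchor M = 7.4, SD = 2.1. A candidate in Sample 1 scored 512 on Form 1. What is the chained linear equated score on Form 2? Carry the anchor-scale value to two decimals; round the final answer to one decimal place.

636.4

Form 1 → anchor (Sample 1): v = (2.1/58.8)(512 − 519.0) + 9.8 = 9.55
anchor → Form 2 (Sample 2): y = (69.4/2.1)(9.55 − 7.4) + 565.3 = 636.4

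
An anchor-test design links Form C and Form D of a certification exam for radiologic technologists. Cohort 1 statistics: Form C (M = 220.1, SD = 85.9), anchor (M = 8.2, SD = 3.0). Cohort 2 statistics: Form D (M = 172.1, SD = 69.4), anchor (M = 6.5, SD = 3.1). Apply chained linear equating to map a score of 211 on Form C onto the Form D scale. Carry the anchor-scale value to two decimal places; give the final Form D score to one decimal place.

Form C → anchor (Cohort 1): v = (3.0/85.9)(211 − 220.1) + 8.2 = 7.88
anchor → Form D (Cohort 2): y = (69.4/3.1)(7.88 − 6.5) + 172.1 = 203.0

203.0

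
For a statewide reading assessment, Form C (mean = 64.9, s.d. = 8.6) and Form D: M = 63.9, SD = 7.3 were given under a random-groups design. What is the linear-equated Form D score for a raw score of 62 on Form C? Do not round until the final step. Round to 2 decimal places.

Linear equating: y = (SD_Y/SD_X)(x − M_X) + M_Y
y = (7.3/8.6)(62 − 64.9) + 63.9
y = 0.848837 × -2.9 + 63.9 = -2.4616 + 63.9 = 61.44

61.44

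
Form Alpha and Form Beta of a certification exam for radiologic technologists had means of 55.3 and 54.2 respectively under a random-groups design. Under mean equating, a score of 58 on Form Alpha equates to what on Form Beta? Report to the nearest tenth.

56.9

Mean equating: y = x + (M_Y − M_X) = 58 + (54.2 − 55.3) = 56.9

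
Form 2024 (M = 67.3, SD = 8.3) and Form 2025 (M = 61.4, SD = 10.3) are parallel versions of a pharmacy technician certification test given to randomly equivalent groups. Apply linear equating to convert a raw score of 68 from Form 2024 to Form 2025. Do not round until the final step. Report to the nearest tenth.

Linear equating: y = (SD_Y/SD_X)(x − M_X) + M_Y
y = (10.3/8.3)(68 − 67.3) + 61.4
y = 1.240964 × 0.7 + 61.4 = 0.8687 + 61.4 = 62.3

62.3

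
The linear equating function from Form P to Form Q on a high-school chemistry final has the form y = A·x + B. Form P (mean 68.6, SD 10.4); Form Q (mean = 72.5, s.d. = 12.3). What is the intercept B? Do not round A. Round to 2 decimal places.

A = SD_Y / SD_X = 12.3 / 10.4 = 1.182692
B = M_Y − A·M_X = 72.5 − 1.182692 × 68.6 = -8.63

-8.63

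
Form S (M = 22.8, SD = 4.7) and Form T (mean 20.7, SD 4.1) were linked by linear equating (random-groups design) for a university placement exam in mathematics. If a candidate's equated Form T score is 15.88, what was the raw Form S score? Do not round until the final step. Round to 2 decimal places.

Invert y = (SD_Y/SD_X)(x − M_X) + M_Y:
x = (SD_X/SD_Y)(y − M_Y) + M_X = (4.7/4.1)(15.88 − 20.7) + 22.8
x = 1.146341 × -4.820 + 22.8 = 17.27

17.27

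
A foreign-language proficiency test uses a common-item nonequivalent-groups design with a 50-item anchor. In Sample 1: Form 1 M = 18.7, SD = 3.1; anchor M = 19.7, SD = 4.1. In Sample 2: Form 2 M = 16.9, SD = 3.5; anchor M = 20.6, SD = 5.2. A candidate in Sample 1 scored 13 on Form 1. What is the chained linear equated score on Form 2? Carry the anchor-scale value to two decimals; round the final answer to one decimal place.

Form 1 → anchor (Sample 1): v = (4.1/3.1)(13 − 18.7) + 19.7 = 12.16
anchor → Form 2 (Sample 2): y = (3.5/5.2)(12.16 − 20.6) + 16.9 = 11.2

11.2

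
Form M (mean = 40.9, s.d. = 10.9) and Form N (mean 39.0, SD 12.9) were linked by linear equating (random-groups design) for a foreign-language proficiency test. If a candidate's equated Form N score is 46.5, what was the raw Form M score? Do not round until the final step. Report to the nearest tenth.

47.2

Invert y = (SD_Y/SD_X)(x − M_X) + M_Y:
x = (SD_X/SD_Y)(y − M_Y) + M_X = (10.9/12.9)(46.5 − 39.0) + 40.9
x = 0.844961 × 7.500 + 40.9 = 47.2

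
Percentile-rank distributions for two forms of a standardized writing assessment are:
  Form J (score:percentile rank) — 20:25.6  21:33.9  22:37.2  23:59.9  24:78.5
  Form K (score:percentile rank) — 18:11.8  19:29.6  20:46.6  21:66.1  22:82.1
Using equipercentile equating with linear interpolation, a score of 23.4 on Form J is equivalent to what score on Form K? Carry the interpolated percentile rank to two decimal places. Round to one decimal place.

PR of 23.4 on Form J: 59.9 + (23.4 − 23)/(24 − 23) × (78.5 − 59.9) = 67.34
On Form K, PR 67.34 falls between score 21 (PR 66.1) and 22 (PR 82.1).
Interpolate: 21 + (67.34 − 66.1)/(82.1 − 66.1) × (22 − 21) = 21.1

21.1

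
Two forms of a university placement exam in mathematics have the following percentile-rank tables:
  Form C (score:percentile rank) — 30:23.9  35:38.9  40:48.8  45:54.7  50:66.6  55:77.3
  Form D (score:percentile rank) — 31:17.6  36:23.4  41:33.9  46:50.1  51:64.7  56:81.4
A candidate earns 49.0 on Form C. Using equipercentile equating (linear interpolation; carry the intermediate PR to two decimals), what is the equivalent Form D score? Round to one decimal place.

PR of 49.0 on Form C: 54.7 + (49.0 − 45)/(50 − 45) × (66.6 − 54.7) = 64.22
On Form D, PR 64.22 falls between score 46 (PR 50.1) and 51 (PR 64.7).
Interpolate: 46 + (64.22 − 50.1)/(64.7 − 50.1) × (51 − 46) = 50.8

50.8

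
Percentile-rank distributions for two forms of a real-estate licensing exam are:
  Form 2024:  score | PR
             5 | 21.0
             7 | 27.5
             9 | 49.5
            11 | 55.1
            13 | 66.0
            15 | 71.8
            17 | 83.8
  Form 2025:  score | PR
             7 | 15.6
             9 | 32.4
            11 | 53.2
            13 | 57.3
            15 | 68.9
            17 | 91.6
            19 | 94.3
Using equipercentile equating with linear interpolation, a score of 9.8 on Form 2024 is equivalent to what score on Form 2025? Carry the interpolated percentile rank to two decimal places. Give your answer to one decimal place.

PR of 9.8 on Form 2024: 49.5 + (9.8 − 9)/(11 − 9) × (55.1 − 49.5) = 51.74
On Form 2025, PR 51.74 falls between score 9 (PR 32.4) and 11 (PR 53.2).
Interpolate: 9 + (51.74 − 32.4)/(53.2 − 32.4) × (11 − 9) = 10.9

10.9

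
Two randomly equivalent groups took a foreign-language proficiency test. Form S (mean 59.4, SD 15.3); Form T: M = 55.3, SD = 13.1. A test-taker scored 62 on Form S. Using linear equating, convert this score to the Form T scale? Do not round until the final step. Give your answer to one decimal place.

Linear equating: y = (SD_Y/SD_X)(x − M_X) + M_Y
y = (13.1/15.3)(62 − 59.4) + 55.3
y = 0.856209 × 2.6 + 55.3 = 2.2261 + 55.3 = 57.5

57.5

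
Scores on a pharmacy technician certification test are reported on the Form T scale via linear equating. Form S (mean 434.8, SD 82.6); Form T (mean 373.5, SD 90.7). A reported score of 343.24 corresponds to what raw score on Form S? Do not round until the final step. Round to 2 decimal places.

Invert y = (SD_Y/SD_X)(x − M_X) + M_Y:
x = (SD_X/SD_Y)(y − M_Y) + M_X = (82.6/90.7)(343.24 − 373.5) + 434.8
x = 0.910695 × -30.260 + 434.8 = 407.24

407.24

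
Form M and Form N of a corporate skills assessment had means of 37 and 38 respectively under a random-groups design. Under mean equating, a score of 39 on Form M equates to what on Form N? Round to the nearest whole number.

40

Mean equating: y = x + (M_Y − M_X) = 39 + (38 − 37) = 40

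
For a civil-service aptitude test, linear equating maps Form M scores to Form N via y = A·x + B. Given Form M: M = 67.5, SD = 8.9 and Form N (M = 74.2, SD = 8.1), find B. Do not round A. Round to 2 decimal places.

12.77

A = SD_Y / SD_X = 8.1 / 8.9 = 0.910112
B = M_Y − A·M_X = 74.2 − 0.910112 × 67.5 = 12.77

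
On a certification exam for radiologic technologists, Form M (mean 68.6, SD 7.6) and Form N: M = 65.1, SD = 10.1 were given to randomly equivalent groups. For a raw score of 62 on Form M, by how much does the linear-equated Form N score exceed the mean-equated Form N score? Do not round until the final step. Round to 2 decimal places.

Mean-equated: 62 + (65.1 − 68.6) = 58.50
Linear-equated: (10.1/7.6)(62 − 68.6) + 65.1 = 56.329
Difference = 56.329 − 58.50 = -2.17

-2.17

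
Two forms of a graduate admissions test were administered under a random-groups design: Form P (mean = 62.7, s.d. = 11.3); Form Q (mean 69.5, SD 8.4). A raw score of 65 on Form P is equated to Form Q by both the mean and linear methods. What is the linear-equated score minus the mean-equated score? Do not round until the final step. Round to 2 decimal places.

-0.59

Mean-equated: 65 + (69.5 − 62.7) = 71.80
Linear-equated: (8.4/11.3)(65 − 62.7) + 69.5 = 71.210
Difference = 71.210 − 71.80 = -0.59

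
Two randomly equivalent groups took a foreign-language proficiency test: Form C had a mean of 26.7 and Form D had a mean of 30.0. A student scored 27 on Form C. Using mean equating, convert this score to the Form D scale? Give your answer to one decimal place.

30.3

Mean equating: y = x + (M_Y − M_X) = 27 + (30.0 − 26.7) = 30.3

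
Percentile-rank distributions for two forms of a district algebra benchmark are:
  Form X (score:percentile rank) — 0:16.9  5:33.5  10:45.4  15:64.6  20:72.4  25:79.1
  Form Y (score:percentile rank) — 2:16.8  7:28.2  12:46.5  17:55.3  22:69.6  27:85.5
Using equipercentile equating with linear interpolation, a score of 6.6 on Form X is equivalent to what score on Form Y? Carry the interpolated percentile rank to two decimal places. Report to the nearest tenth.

PR of 6.6 on Form X: 33.5 + (6.6 − 5)/(10 − 5) × (45.4 − 33.5) = 37.31
On Form Y, PR 37.31 falls between score 7 (PR 28.2) and 12 (PR 46.5).
Interpolate: 7 + (37.31 − 28.2)/(46.5 − 28.2) × (12 − 7) = 9.5

9.5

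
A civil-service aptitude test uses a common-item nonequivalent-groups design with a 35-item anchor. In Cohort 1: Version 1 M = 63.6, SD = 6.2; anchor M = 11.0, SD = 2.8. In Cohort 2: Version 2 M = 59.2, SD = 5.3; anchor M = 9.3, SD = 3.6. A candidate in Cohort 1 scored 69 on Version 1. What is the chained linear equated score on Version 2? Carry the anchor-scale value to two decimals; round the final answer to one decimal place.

Version 1 → anchor (Cohort 1): v = (2.8/6.2)(69 − 63.6) + 11.0 = 13.44
anchor → Version 2 (Cohort 2): y = (5.3/3.6)(13.44 − 9.3) + 59.2 = 65.3

65.3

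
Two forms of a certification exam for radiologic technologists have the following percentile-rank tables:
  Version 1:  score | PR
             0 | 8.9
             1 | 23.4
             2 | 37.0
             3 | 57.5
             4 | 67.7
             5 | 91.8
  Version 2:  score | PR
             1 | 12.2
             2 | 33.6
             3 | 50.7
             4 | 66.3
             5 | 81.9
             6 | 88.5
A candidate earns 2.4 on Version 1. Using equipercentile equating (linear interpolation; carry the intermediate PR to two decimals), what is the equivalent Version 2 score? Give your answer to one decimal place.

2.7

PR of 2.4 on Version 1: 37.0 + (2.4 − 2)/(3 − 2) × (57.5 − 37.0) = 45.20
On Version 2, PR 45.20 falls between score 2 (PR 33.6) and 3 (PR 50.7).
Interpolate: 2 + (45.20 − 33.6)/(50.7 − 33.6) × (3 − 2) = 2.7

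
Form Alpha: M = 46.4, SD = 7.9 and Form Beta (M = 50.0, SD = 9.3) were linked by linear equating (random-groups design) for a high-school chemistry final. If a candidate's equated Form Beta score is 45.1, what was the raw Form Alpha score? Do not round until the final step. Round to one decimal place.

Invert y = (SD_Y/SD_X)(x − M_X) + M_Y:
x = (SD_X/SD_Y)(y − M_Y) + M_X = (7.9/9.3)(45.1 − 50.0) + 46.4
x = 0.849462 × -4.900 + 46.4 = 42.2

42.2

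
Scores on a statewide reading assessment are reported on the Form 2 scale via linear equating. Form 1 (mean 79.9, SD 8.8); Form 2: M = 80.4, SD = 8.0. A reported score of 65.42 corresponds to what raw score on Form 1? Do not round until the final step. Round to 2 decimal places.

63.42

Invert y = (SD_Y/SD_X)(x − M_X) + M_Y:
x = (SD_X/SD_Y)(y − M_Y) + M_X = (8.8/8.0)(65.42 − 80.4) + 79.9
x = 1.100000 × -14.980 + 79.9 = 63.42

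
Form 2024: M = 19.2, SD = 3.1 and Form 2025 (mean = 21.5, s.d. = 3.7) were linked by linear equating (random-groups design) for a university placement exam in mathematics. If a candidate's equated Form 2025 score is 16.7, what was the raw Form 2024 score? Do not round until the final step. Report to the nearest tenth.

Invert y = (SD_Y/SD_X)(x − M_X) + M_Y:
x = (SD_X/SD_Y)(y − M_Y) + M_X = (3.1/3.7)(16.7 − 21.5) + 19.2
x = 0.837838 × -4.800 + 19.2 = 15.2

15.2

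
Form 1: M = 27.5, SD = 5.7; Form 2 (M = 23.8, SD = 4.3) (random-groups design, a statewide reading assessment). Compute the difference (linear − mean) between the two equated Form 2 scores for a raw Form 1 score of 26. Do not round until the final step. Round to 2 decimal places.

0.37

Mean-equated: 26 + (23.8 − 27.5) = 22.30
Linear-equated: (4.3/5.7)(26 − 27.5) + 23.8 = 22.668
Difference = 22.668 − 22.30 = 0.37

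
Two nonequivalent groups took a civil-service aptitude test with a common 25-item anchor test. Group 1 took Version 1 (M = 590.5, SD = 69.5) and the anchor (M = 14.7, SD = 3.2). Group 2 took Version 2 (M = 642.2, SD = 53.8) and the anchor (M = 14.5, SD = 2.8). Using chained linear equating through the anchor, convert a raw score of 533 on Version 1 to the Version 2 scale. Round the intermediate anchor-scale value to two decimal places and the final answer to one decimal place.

Version 1 → anchor (Group 1): v = (3.2/69.5)(533 − 590.5) + 14.7 = 12.05
anchor → Version 2 (Group 2): y = (53.8/2.8)(12.05 − 14.5) + 642.2 = 595.1

595.1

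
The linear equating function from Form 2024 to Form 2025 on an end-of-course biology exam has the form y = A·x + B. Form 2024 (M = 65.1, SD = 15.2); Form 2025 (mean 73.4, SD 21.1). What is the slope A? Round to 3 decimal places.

1.388

A = SD_Y / SD_X = 21.1 / 15.2 = 1.388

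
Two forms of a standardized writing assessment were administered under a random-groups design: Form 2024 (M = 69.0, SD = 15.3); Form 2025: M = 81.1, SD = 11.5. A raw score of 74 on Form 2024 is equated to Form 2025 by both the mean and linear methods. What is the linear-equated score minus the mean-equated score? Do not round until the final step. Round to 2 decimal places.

Mean-equated: 74 + (81.1 − 69.0) = 86.10
Linear-equated: (11.5/15.3)(74 − 69.0) + 81.1 = 84.858
Difference = 84.858 − 86.10 = -1.24

-1.24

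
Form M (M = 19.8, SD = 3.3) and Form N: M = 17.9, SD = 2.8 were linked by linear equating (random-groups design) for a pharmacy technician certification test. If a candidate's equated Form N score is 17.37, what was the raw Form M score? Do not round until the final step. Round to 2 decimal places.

19.18

Invert y = (SD_Y/SD_X)(x − M_X) + M_Y:
x = (SD_X/SD_Y)(y − M_Y) + M_X = (3.3/2.8)(17.37 − 17.9) + 19.8
x = 1.178571 × -0.530 + 19.8 = 19.18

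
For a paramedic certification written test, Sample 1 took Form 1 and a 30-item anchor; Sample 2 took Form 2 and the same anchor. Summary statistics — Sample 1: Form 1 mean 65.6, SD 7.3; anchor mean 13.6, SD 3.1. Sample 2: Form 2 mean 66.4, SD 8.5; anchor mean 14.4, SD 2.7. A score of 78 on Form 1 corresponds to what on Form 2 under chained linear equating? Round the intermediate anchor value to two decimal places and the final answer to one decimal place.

Form 1 → anchor (Sample 1): v = (3.1/7.3)(78 − 65.6) + 13.6 = 18.87
anchor → Form 2 (Sample 2): y = (8.5/2.7)(18.87 − 14.4) + 66.4 = 80.5

80.5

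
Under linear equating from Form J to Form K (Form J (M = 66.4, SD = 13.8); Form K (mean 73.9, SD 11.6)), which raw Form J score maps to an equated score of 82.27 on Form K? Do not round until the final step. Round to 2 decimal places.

Invert y = (SD_Y/SD_X)(x − M_X) + M_Y:
x = (SD_X/SD_Y)(y − M_Y) + M_X = (13.8/11.6)(82.27 − 73.9) + 66.4
x = 1.189655 × 8.370 + 66.4 = 76.36

76.36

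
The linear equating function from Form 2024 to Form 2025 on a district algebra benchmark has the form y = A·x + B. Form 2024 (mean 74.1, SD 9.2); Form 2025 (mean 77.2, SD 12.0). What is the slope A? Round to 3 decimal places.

A = SD_Y / SD_X = 12.0 / 9.2 = 1.304

1.304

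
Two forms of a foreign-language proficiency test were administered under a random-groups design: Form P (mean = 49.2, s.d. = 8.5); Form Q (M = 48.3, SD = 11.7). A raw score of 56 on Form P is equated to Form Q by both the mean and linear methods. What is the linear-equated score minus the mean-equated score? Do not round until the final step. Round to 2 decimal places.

Mean-equated: 56 + (48.3 − 49.2) = 55.10
Linear-equated: (11.7/8.5)(56 − 49.2) + 48.3 = 57.660
Difference = 57.660 − 55.10 = 2.56

2.56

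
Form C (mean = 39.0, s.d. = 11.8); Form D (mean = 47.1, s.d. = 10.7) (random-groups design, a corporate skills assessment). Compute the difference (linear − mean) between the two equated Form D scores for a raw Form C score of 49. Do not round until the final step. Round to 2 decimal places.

Mean-equated: 49 + (47.1 − 39.0) = 57.10
Linear-equated: (10.7/11.8)(49 − 39.0) + 47.1 = 56.168
Difference = 56.168 − 57.10 = -0.93

-0.93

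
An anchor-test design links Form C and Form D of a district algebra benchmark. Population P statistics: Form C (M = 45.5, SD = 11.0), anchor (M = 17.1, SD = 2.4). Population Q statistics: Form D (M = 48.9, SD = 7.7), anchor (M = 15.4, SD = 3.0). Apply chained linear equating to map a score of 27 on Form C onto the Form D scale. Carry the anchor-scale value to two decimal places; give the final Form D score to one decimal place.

Form C → anchor (Population P): v = (2.4/11.0)(27 − 45.5) + 17.1 = 13.06
anchor → Form D (Population Q): y = (7.7/3.0)(13.06 − 15.4) + 48.9 = 42.9

42.9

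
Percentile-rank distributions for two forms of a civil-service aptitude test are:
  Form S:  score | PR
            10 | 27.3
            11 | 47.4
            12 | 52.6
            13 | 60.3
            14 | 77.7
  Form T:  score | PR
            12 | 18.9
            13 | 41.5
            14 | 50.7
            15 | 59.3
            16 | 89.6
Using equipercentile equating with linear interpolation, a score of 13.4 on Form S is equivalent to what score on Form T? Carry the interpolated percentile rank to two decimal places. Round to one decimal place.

15.3

PR of 13.4 on Form S: 60.3 + (13.4 − 13)/(14 − 13) × (77.7 − 60.3) = 67.26
On Form T, PR 67.26 falls between score 15 (PR 59.3) and 16 (PR 89.6).
Interpolate: 15 + (67.26 − 59.3)/(89.6 − 59.3) × (16 − 15) = 15.3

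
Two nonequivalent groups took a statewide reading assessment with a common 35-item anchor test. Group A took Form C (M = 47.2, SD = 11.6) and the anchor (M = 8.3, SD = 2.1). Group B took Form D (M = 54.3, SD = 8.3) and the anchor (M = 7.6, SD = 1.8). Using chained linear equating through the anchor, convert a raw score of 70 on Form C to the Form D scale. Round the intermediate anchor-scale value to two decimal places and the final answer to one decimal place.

Form C → anchor (Group A): v = (2.1/11.6)(70 − 47.2) + 8.3 = 12.43
anchor → Form D (Group B): y = (8.3/1.8)(12.43 − 7.6) + 54.3 = 76.6

76.6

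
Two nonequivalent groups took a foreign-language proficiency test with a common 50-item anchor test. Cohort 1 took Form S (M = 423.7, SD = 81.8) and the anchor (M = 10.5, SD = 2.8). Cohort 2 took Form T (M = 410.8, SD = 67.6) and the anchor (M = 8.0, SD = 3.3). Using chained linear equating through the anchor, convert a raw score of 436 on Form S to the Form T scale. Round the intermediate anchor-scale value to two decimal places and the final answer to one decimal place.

Form S → anchor (Cohort 1): v = (2.8/81.8)(436 − 423.7) + 10.5 = 10.92
anchor → Form T (Cohort 2): y = (67.6/3.3)(10.92 − 8.0) + 410.8 = 470.6

470.6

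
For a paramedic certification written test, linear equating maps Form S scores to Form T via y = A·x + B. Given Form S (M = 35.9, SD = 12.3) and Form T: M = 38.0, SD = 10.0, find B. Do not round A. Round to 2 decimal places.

8.81

A = SD_Y / SD_X = 10.0 / 12.3 = 0.813008
B = M_Y − A·M_X = 38.0 − 0.813008 × 35.9 = 8.81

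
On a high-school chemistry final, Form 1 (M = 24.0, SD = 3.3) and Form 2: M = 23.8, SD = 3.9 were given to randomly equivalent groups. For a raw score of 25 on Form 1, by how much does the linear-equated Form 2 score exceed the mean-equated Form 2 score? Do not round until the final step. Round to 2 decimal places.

0.18

Mean-equated: 25 + (23.8 − 24.0) = 24.80
Linear-equated: (3.9/3.3)(25 − 24.0) + 23.8 = 24.982
Difference = 24.982 − 24.80 = 0.18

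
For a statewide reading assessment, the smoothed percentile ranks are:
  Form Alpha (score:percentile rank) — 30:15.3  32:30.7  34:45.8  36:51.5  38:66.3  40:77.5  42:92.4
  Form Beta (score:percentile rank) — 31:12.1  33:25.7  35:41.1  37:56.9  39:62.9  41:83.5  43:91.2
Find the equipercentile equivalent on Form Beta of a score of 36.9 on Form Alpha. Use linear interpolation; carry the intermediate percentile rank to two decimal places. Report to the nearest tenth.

PR of 36.9 on Form Alpha: 51.5 + (36.9 − 36)/(38 − 36) × (66.3 − 51.5) = 58.16
On Form Beta, PR 58.16 falls between score 37 (PR 56.9) and 39 (PR 62.9).
Interpolate: 37 + (58.16 − 56.9)/(62.9 − 56.9) × (39 − 37) = 37.4

37.4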